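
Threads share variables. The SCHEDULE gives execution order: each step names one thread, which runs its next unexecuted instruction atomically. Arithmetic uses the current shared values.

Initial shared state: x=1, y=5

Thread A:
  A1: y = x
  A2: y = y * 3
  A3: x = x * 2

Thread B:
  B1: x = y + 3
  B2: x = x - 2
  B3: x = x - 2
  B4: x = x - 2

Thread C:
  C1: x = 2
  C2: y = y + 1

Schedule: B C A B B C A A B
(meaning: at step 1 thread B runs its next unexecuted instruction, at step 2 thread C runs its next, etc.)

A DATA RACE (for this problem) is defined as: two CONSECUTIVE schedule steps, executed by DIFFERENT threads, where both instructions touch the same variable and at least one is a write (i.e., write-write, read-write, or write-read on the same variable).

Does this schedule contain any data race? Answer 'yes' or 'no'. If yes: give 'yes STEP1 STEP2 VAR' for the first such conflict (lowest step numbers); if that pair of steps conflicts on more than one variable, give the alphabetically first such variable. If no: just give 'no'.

Steps 1,2: B(x = y + 3) vs C(x = 2). RACE on x (W-W).
Steps 2,3: C(x = 2) vs A(y = x). RACE on x (W-R).
Steps 3,4: A(y = x) vs B(x = x - 2). RACE on x (R-W).
Steps 4,5: same thread (B). No race.
Steps 5,6: B(r=x,w=x) vs C(r=y,w=y). No conflict.
Steps 6,7: C(y = y + 1) vs A(y = y * 3). RACE on y (W-W).
Steps 7,8: same thread (A). No race.
Steps 8,9: A(x = x * 2) vs B(x = x - 2). RACE on x (W-W).
First conflict at steps 1,2.

Answer: yes 1 2 x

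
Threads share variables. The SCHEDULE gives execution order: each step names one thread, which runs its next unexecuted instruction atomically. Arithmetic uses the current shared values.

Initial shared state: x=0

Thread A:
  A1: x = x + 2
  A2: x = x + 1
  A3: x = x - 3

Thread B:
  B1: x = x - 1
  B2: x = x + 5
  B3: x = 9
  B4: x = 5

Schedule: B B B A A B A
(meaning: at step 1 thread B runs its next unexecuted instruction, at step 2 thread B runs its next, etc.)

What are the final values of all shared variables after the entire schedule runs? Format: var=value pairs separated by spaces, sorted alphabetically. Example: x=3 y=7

Answer: x=2

Derivation:
Step 1: thread B executes B1 (x = x - 1). Shared: x=-1. PCs: A@0 B@1
Step 2: thread B executes B2 (x = x + 5). Shared: x=4. PCs: A@0 B@2
Step 3: thread B executes B3 (x = 9). Shared: x=9. PCs: A@0 B@3
Step 4: thread A executes A1 (x = x + 2). Shared: x=11. PCs: A@1 B@3
Step 5: thread A executes A2 (x = x + 1). Shared: x=12. PCs: A@2 B@3
Step 6: thread B executes B4 (x = 5). Shared: x=5. PCs: A@2 B@4
Step 7: thread A executes A3 (x = x - 3). Shared: x=2. PCs: A@3 B@4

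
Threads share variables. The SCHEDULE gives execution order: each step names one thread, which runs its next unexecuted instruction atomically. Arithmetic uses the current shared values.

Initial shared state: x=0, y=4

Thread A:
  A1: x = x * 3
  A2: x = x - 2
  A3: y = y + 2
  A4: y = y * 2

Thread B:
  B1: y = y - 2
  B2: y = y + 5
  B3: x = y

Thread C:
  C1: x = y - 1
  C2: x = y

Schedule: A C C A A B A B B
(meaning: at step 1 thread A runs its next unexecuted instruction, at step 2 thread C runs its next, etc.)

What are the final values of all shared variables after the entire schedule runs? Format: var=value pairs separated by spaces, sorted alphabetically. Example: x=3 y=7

Step 1: thread A executes A1 (x = x * 3). Shared: x=0 y=4. PCs: A@1 B@0 C@0
Step 2: thread C executes C1 (x = y - 1). Shared: x=3 y=4. PCs: A@1 B@0 C@1
Step 3: thread C executes C2 (x = y). Shared: x=4 y=4. PCs: A@1 B@0 C@2
Step 4: thread A executes A2 (x = x - 2). Shared: x=2 y=4. PCs: A@2 B@0 C@2
Step 5: thread A executes A3 (y = y + 2). Shared: x=2 y=6. PCs: A@3 B@0 C@2
Step 6: thread B executes B1 (y = y - 2). Shared: x=2 y=4. PCs: A@3 B@1 C@2
Step 7: thread A executes A4 (y = y * 2). Shared: x=2 y=8. PCs: A@4 B@1 C@2
Step 8: thread B executes B2 (y = y + 5). Shared: x=2 y=13. PCs: A@4 B@2 C@2
Step 9: thread B executes B3 (x = y). Shared: x=13 y=13. PCs: A@4 B@3 C@2

Answer: x=13 y=13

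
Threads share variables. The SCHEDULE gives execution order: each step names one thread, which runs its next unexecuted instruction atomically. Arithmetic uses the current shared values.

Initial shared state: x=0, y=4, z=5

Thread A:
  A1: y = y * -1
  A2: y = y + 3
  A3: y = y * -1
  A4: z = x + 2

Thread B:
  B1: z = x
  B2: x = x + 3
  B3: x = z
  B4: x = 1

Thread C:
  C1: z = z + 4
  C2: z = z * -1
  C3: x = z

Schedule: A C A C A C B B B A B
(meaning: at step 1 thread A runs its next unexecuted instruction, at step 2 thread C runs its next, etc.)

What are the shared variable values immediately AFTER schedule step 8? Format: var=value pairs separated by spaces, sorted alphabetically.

Step 1: thread A executes A1 (y = y * -1). Shared: x=0 y=-4 z=5. PCs: A@1 B@0 C@0
Step 2: thread C executes C1 (z = z + 4). Shared: x=0 y=-4 z=9. PCs: A@1 B@0 C@1
Step 3: thread A executes A2 (y = y + 3). Shared: x=0 y=-1 z=9. PCs: A@2 B@0 C@1
Step 4: thread C executes C2 (z = z * -1). Shared: x=0 y=-1 z=-9. PCs: A@2 B@0 C@2
Step 5: thread A executes A3 (y = y * -1). Shared: x=0 y=1 z=-9. PCs: A@3 B@0 C@2
Step 6: thread C executes C3 (x = z). Shared: x=-9 y=1 z=-9. PCs: A@3 B@0 C@3
Step 7: thread B executes B1 (z = x). Shared: x=-9 y=1 z=-9. PCs: A@3 B@1 C@3
Step 8: thread B executes B2 (x = x + 3). Shared: x=-6 y=1 z=-9. PCs: A@3 B@2 C@3

Answer: x=-6 y=1 z=-9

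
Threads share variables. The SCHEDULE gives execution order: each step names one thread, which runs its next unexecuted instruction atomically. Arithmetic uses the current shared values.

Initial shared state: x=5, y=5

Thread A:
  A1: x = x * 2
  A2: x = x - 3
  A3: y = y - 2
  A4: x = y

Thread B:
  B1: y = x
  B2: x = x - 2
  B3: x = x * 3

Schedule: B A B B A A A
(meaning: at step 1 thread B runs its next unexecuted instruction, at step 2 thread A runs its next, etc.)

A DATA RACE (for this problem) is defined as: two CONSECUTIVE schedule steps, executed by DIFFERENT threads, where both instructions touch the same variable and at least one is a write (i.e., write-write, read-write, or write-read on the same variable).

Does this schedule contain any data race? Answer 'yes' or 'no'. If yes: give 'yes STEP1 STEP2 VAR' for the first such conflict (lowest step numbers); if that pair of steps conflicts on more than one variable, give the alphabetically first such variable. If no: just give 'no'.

Steps 1,2: B(y = x) vs A(x = x * 2). RACE on x (R-W).
Steps 2,3: A(x = x * 2) vs B(x = x - 2). RACE on x (W-W).
Steps 3,4: same thread (B). No race.
Steps 4,5: B(x = x * 3) vs A(x = x - 3). RACE on x (W-W).
Steps 5,6: same thread (A). No race.
Steps 6,7: same thread (A). No race.
First conflict at steps 1,2.

Answer: yes 1 2 x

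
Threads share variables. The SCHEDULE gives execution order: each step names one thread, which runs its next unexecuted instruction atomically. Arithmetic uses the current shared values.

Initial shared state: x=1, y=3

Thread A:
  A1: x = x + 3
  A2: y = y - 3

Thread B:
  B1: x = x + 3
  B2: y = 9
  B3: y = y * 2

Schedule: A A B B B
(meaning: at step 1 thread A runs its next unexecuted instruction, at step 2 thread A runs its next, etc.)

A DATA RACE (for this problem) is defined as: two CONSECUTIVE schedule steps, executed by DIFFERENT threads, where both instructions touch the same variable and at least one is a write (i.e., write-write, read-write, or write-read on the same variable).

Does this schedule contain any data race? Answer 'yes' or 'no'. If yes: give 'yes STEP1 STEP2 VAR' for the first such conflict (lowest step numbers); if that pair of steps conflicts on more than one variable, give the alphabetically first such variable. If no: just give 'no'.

Steps 1,2: same thread (A). No race.
Steps 2,3: A(r=y,w=y) vs B(r=x,w=x). No conflict.
Steps 3,4: same thread (B). No race.
Steps 4,5: same thread (B). No race.

Answer: no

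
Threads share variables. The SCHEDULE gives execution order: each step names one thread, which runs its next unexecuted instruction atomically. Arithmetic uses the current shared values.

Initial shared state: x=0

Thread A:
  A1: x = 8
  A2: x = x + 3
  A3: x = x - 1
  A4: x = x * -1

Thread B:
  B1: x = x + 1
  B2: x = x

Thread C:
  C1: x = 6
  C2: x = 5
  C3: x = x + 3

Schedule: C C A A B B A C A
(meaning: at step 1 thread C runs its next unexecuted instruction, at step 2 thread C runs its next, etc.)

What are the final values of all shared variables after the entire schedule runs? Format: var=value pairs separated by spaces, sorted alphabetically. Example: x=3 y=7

Step 1: thread C executes C1 (x = 6). Shared: x=6. PCs: A@0 B@0 C@1
Step 2: thread C executes C2 (x = 5). Shared: x=5. PCs: A@0 B@0 C@2
Step 3: thread A executes A1 (x = 8). Shared: x=8. PCs: A@1 B@0 C@2
Step 4: thread A executes A2 (x = x + 3). Shared: x=11. PCs: A@2 B@0 C@2
Step 5: thread B executes B1 (x = x + 1). Shared: x=12. PCs: A@2 B@1 C@2
Step 6: thread B executes B2 (x = x). Shared: x=12. PCs: A@2 B@2 C@2
Step 7: thread A executes A3 (x = x - 1). Shared: x=11. PCs: A@3 B@2 C@2
Step 8: thread C executes C3 (x = x + 3). Shared: x=14. PCs: A@3 B@2 C@3
Step 9: thread A executes A4 (x = x * -1). Shared: x=-14. PCs: A@4 B@2 C@3

Answer: x=-14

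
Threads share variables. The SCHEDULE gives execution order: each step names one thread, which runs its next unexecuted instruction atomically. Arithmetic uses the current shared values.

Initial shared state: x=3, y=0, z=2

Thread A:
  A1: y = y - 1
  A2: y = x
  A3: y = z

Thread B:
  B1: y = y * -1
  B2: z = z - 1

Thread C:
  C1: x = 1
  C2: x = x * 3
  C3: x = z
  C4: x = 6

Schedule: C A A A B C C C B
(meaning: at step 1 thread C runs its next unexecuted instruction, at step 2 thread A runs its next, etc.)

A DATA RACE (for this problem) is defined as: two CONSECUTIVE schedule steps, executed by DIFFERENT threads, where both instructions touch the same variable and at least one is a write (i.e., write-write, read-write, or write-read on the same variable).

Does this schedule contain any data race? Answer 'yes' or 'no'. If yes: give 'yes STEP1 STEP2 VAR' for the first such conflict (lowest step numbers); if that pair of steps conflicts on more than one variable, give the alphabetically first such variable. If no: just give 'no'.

Answer: yes 4 5 y

Derivation:
Steps 1,2: C(r=-,w=x) vs A(r=y,w=y). No conflict.
Steps 2,3: same thread (A). No race.
Steps 3,4: same thread (A). No race.
Steps 4,5: A(y = z) vs B(y = y * -1). RACE on y (W-W).
Steps 5,6: B(r=y,w=y) vs C(r=x,w=x). No conflict.
Steps 6,7: same thread (C). No race.
Steps 7,8: same thread (C). No race.
Steps 8,9: C(r=-,w=x) vs B(r=z,w=z). No conflict.
First conflict at steps 4,5.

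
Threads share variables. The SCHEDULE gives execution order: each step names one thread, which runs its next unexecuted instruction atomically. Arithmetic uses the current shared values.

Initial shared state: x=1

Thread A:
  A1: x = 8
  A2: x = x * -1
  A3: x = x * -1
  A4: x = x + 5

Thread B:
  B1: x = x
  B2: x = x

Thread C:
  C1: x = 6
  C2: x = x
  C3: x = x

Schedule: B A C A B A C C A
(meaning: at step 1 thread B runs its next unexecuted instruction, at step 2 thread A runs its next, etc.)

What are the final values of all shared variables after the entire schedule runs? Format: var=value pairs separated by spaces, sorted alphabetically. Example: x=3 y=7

Step 1: thread B executes B1 (x = x). Shared: x=1. PCs: A@0 B@1 C@0
Step 2: thread A executes A1 (x = 8). Shared: x=8. PCs: A@1 B@1 C@0
Step 3: thread C executes C1 (x = 6). Shared: x=6. PCs: A@1 B@1 C@1
Step 4: thread A executes A2 (x = x * -1). Shared: x=-6. PCs: A@2 B@1 C@1
Step 5: thread B executes B2 (x = x). Shared: x=-6. PCs: A@2 B@2 C@1
Step 6: thread A executes A3 (x = x * -1). Shared: x=6. PCs: A@3 B@2 C@1
Step 7: thread C executes C2 (x = x). Shared: x=6. PCs: A@3 B@2 C@2
Step 8: thread C executes C3 (x = x). Shared: x=6. PCs: A@3 B@2 C@3
Step 9: thread A executes A4 (x = x + 5). Shared: x=11. PCs: A@4 B@2 C@3

Answer: x=11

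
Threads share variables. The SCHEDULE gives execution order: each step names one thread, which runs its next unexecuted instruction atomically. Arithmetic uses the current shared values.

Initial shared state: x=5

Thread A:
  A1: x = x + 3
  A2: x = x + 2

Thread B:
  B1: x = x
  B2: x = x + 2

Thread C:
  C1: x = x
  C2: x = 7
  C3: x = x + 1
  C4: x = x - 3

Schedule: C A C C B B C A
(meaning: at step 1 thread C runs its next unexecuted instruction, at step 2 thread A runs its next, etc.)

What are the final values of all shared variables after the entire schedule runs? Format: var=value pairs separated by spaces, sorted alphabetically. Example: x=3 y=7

Step 1: thread C executes C1 (x = x). Shared: x=5. PCs: A@0 B@0 C@1
Step 2: thread A executes A1 (x = x + 3). Shared: x=8. PCs: A@1 B@0 C@1
Step 3: thread C executes C2 (x = 7). Shared: x=7. PCs: A@1 B@0 C@2
Step 4: thread C executes C3 (x = x + 1). Shared: x=8. PCs: A@1 B@0 C@3
Step 5: thread B executes B1 (x = x). Shared: x=8. PCs: A@1 B@1 C@3
Step 6: thread B executes B2 (x = x + 2). Shared: x=10. PCs: A@1 B@2 C@3
Step 7: thread C executes C4 (x = x - 3). Shared: x=7. PCs: A@1 B@2 C@4
Step 8: thread A executes A2 (x = x + 2). Shared: x=9. PCs: A@2 B@2 C@4

Answer: x=9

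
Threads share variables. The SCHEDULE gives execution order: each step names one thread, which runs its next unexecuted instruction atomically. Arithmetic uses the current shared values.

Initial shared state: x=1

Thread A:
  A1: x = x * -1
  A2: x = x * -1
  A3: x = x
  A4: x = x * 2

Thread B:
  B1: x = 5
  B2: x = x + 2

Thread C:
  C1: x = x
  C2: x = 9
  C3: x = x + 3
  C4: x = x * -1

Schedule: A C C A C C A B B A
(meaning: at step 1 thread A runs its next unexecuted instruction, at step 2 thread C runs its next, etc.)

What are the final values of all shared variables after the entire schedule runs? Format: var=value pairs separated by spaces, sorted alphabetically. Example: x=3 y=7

Step 1: thread A executes A1 (x = x * -1). Shared: x=-1. PCs: A@1 B@0 C@0
Step 2: thread C executes C1 (x = x). Shared: x=-1. PCs: A@1 B@0 C@1
Step 3: thread C executes C2 (x = 9). Shared: x=9. PCs: A@1 B@0 C@2
Step 4: thread A executes A2 (x = x * -1). Shared: x=-9. PCs: A@2 B@0 C@2
Step 5: thread C executes C3 (x = x + 3). Shared: x=-6. PCs: A@2 B@0 C@3
Step 6: thread C executes C4 (x = x * -1). Shared: x=6. PCs: A@2 B@0 C@4
Step 7: thread A executes A3 (x = x). Shared: x=6. PCs: A@3 B@0 C@4
Step 8: thread B executes B1 (x = 5). Shared: x=5. PCs: A@3 B@1 C@4
Step 9: thread B executes B2 (x = x + 2). Shared: x=7. PCs: A@3 B@2 C@4
Step 10: thread A executes A4 (x = x * 2). Shared: x=14. PCs: A@4 B@2 C@4

Answer: x=14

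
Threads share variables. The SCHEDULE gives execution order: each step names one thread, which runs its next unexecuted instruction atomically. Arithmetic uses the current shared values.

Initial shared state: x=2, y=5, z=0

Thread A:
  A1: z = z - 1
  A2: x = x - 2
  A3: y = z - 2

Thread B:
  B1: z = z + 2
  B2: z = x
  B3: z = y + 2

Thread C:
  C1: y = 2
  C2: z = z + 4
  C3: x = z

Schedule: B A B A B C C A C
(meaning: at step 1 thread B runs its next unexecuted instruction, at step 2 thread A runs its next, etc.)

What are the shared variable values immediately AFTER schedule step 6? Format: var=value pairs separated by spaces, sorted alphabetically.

Step 1: thread B executes B1 (z = z + 2). Shared: x=2 y=5 z=2. PCs: A@0 B@1 C@0
Step 2: thread A executes A1 (z = z - 1). Shared: x=2 y=5 z=1. PCs: A@1 B@1 C@0
Step 3: thread B executes B2 (z = x). Shared: x=2 y=5 z=2. PCs: A@1 B@2 C@0
Step 4: thread A executes A2 (x = x - 2). Shared: x=0 y=5 z=2. PCs: A@2 B@2 C@0
Step 5: thread B executes B3 (z = y + 2). Shared: x=0 y=5 z=7. PCs: A@2 B@3 C@0
Step 6: thread C executes C1 (y = 2). Shared: x=0 y=2 z=7. PCs: A@2 B@3 C@1

Answer: x=0 y=2 z=7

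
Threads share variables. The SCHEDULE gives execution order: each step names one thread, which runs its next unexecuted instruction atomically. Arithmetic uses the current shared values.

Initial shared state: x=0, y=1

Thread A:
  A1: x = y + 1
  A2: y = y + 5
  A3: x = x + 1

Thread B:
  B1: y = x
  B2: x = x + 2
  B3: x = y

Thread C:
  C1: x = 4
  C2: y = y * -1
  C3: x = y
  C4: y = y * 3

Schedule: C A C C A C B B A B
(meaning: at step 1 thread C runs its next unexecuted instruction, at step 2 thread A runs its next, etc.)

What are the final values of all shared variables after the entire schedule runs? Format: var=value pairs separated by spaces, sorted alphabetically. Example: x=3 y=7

Answer: x=-1 y=-1

Derivation:
Step 1: thread C executes C1 (x = 4). Shared: x=4 y=1. PCs: A@0 B@0 C@1
Step 2: thread A executes A1 (x = y + 1). Shared: x=2 y=1. PCs: A@1 B@0 C@1
Step 3: thread C executes C2 (y = y * -1). Shared: x=2 y=-1. PCs: A@1 B@0 C@2
Step 4: thread C executes C3 (x = y). Shared: x=-1 y=-1. PCs: A@1 B@0 C@3
Step 5: thread A executes A2 (y = y + 5). Shared: x=-1 y=4. PCs: A@2 B@0 C@3
Step 6: thread C executes C4 (y = y * 3). Shared: x=-1 y=12. PCs: A@2 B@0 C@4
Step 7: thread B executes B1 (y = x). Shared: x=-1 y=-1. PCs: A@2 B@1 C@4
Step 8: thread B executes B2 (x = x + 2). Shared: x=1 y=-1. PCs: A@2 B@2 C@4
Step 9: thread A executes A3 (x = x + 1). Shared: x=2 y=-1. PCs: A@3 B@2 C@4
Step 10: thread B executes B3 (x = y). Shared: x=-1 y=-1. PCs: A@3 B@3 C@4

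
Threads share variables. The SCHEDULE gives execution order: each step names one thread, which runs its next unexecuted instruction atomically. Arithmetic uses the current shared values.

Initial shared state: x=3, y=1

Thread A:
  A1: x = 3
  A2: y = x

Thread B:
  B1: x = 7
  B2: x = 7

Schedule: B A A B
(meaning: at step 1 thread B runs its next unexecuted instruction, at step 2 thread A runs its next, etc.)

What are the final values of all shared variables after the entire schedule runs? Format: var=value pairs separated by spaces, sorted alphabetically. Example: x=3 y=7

Step 1: thread B executes B1 (x = 7). Shared: x=7 y=1. PCs: A@0 B@1
Step 2: thread A executes A1 (x = 3). Shared: x=3 y=1. PCs: A@1 B@1
Step 3: thread A executes A2 (y = x). Shared: x=3 y=3. PCs: A@2 B@1
Step 4: thread B executes B2 (x = 7). Shared: x=7 y=3. PCs: A@2 B@2

Answer: x=7 y=3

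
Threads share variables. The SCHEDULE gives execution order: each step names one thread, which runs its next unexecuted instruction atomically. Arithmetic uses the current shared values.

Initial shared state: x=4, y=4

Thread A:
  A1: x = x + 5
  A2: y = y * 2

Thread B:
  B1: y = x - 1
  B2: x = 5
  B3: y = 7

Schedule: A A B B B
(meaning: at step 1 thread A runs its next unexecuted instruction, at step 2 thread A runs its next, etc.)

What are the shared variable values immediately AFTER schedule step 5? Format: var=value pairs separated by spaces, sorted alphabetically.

Step 1: thread A executes A1 (x = x + 5). Shared: x=9 y=4. PCs: A@1 B@0
Step 2: thread A executes A2 (y = y * 2). Shared: x=9 y=8. PCs: A@2 B@0
Step 3: thread B executes B1 (y = x - 1). Shared: x=9 y=8. PCs: A@2 B@1
Step 4: thread B executes B2 (x = 5). Shared: x=5 y=8. PCs: A@2 B@2
Step 5: thread B executes B3 (y = 7). Shared: x=5 y=7. PCs: A@2 B@3

Answer: x=5 y=7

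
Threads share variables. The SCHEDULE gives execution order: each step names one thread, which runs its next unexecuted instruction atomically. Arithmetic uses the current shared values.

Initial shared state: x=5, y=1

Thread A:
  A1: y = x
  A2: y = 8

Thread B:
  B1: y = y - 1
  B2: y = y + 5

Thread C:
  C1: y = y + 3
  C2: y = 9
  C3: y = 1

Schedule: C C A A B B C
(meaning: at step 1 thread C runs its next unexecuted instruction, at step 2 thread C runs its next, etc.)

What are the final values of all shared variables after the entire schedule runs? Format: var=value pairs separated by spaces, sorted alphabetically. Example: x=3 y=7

Answer: x=5 y=1

Derivation:
Step 1: thread C executes C1 (y = y + 3). Shared: x=5 y=4. PCs: A@0 B@0 C@1
Step 2: thread C executes C2 (y = 9). Shared: x=5 y=9. PCs: A@0 B@0 C@2
Step 3: thread A executes A1 (y = x). Shared: x=5 y=5. PCs: A@1 B@0 C@2
Step 4: thread A executes A2 (y = 8). Shared: x=5 y=8. PCs: A@2 B@0 C@2
Step 5: thread B executes B1 (y = y - 1). Shared: x=5 y=7. PCs: A@2 B@1 C@2
Step 6: thread B executes B2 (y = y + 5). Shared: x=5 y=12. PCs: A@2 B@2 C@2
Step 7: thread C executes C3 (y = 1). Shared: x=5 y=1. PCs: A@2 B@2 C@3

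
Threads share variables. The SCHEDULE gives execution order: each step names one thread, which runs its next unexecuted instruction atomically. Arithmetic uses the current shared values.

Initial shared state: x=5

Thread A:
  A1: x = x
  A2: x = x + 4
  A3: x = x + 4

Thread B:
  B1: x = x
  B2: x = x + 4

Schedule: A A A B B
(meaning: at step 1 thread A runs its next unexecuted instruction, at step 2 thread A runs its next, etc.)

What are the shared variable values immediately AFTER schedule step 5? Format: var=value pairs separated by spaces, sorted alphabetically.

Step 1: thread A executes A1 (x = x). Shared: x=5. PCs: A@1 B@0
Step 2: thread A executes A2 (x = x + 4). Shared: x=9. PCs: A@2 B@0
Step 3: thread A executes A3 (x = x + 4). Shared: x=13. PCs: A@3 B@0
Step 4: thread B executes B1 (x = x). Shared: x=13. PCs: A@3 B@1
Step 5: thread B executes B2 (x = x + 4). Shared: x=17. PCs: A@3 B@2

Answer: x=17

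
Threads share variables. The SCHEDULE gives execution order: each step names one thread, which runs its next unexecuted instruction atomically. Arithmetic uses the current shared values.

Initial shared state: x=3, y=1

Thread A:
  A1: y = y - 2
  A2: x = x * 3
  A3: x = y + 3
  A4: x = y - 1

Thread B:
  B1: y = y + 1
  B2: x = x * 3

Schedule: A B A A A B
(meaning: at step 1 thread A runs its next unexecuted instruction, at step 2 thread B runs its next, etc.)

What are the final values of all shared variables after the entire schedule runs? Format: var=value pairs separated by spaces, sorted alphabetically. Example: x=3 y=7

Step 1: thread A executes A1 (y = y - 2). Shared: x=3 y=-1. PCs: A@1 B@0
Step 2: thread B executes B1 (y = y + 1). Shared: x=3 y=0. PCs: A@1 B@1
Step 3: thread A executes A2 (x = x * 3). Shared: x=9 y=0. PCs: A@2 B@1
Step 4: thread A executes A3 (x = y + 3). Shared: x=3 y=0. PCs: A@3 B@1
Step 5: thread A executes A4 (x = y - 1). Shared: x=-1 y=0. PCs: A@4 B@1
Step 6: thread B executes B2 (x = x * 3). Shared: x=-3 y=0. PCs: A@4 B@2

Answer: x=-3 y=0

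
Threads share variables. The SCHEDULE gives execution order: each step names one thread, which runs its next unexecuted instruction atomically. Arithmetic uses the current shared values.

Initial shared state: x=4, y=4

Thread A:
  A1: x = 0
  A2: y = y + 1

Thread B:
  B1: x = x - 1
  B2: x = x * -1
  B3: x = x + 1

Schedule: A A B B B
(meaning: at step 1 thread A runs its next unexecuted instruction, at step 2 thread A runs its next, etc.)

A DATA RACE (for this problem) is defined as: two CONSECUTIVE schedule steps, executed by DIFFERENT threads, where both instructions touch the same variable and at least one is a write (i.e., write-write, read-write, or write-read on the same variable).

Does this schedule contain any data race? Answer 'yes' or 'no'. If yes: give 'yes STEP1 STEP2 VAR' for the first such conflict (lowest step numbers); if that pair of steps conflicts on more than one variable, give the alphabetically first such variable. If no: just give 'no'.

Steps 1,2: same thread (A). No race.
Steps 2,3: A(r=y,w=y) vs B(r=x,w=x). No conflict.
Steps 3,4: same thread (B). No race.
Steps 4,5: same thread (B). No race.

Answer: no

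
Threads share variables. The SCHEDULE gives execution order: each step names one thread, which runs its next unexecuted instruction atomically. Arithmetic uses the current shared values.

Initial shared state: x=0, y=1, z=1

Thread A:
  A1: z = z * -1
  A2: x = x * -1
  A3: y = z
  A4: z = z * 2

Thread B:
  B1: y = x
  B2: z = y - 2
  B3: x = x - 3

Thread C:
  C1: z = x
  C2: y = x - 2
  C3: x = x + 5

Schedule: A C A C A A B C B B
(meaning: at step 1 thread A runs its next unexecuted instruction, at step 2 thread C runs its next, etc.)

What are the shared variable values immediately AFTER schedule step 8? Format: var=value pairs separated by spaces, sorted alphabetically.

Step 1: thread A executes A1 (z = z * -1). Shared: x=0 y=1 z=-1. PCs: A@1 B@0 C@0
Step 2: thread C executes C1 (z = x). Shared: x=0 y=1 z=0. PCs: A@1 B@0 C@1
Step 3: thread A executes A2 (x = x * -1). Shared: x=0 y=1 z=0. PCs: A@2 B@0 C@1
Step 4: thread C executes C2 (y = x - 2). Shared: x=0 y=-2 z=0. PCs: A@2 B@0 C@2
Step 5: thread A executes A3 (y = z). Shared: x=0 y=0 z=0. PCs: A@3 B@0 C@2
Step 6: thread A executes A4 (z = z * 2). Shared: x=0 y=0 z=0. PCs: A@4 B@0 C@2
Step 7: thread B executes B1 (y = x). Shared: x=0 y=0 z=0. PCs: A@4 B@1 C@2
Step 8: thread C executes C3 (x = x + 5). Shared: x=5 y=0 z=0. PCs: A@4 B@1 C@3

Answer: x=5 y=0 z=0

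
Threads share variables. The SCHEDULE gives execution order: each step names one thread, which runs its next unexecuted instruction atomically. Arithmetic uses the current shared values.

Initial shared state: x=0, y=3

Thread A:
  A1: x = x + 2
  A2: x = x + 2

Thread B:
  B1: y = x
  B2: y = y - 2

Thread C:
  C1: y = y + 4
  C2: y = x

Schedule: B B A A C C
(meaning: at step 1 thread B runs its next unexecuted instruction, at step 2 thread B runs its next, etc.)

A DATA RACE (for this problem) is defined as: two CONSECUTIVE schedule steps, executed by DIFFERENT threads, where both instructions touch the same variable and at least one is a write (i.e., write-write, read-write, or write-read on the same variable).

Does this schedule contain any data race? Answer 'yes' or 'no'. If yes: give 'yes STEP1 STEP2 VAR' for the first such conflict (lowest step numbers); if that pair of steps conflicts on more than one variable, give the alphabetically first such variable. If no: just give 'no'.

Answer: no

Derivation:
Steps 1,2: same thread (B). No race.
Steps 2,3: B(r=y,w=y) vs A(r=x,w=x). No conflict.
Steps 3,4: same thread (A). No race.
Steps 4,5: A(r=x,w=x) vs C(r=y,w=y). No conflict.
Steps 5,6: same thread (C). No race.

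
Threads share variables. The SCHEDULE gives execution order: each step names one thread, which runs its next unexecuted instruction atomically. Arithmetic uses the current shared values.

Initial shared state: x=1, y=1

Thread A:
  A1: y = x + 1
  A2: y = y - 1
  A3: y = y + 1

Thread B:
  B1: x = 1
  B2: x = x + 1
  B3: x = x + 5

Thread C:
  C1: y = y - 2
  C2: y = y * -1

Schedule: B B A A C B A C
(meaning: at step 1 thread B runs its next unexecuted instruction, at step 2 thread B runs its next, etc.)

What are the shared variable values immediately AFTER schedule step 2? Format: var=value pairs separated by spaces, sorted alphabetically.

Answer: x=2 y=1

Derivation:
Step 1: thread B executes B1 (x = 1). Shared: x=1 y=1. PCs: A@0 B@1 C@0
Step 2: thread B executes B2 (x = x + 1). Shared: x=2 y=1. PCs: A@0 B@2 C@0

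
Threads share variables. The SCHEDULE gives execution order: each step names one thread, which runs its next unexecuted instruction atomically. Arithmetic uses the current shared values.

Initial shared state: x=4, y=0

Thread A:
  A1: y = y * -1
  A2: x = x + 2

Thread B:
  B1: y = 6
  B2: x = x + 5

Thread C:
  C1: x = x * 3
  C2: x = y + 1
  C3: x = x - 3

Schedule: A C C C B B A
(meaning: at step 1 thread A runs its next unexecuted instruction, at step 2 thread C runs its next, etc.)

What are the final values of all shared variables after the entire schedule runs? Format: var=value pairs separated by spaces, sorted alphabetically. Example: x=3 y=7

Step 1: thread A executes A1 (y = y * -1). Shared: x=4 y=0. PCs: A@1 B@0 C@0
Step 2: thread C executes C1 (x = x * 3). Shared: x=12 y=0. PCs: A@1 B@0 C@1
Step 3: thread C executes C2 (x = y + 1). Shared: x=1 y=0. PCs: A@1 B@0 C@2
Step 4: thread C executes C3 (x = x - 3). Shared: x=-2 y=0. PCs: A@1 B@0 C@3
Step 5: thread B executes B1 (y = 6). Shared: x=-2 y=6. PCs: A@1 B@1 C@3
Step 6: thread B executes B2 (x = x + 5). Shared: x=3 y=6. PCs: A@1 B@2 C@3
Step 7: thread A executes A2 (x = x + 2). Shared: x=5 y=6. PCs: A@2 B@2 C@3

Answer: x=5 y=6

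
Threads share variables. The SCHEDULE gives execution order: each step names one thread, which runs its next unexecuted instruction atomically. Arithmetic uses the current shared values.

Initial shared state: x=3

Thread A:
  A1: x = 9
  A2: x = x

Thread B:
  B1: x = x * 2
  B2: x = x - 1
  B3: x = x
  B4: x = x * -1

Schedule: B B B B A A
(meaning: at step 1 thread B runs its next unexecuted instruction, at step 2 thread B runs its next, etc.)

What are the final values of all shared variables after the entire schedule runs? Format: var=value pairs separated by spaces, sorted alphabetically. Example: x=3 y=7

Answer: x=9

Derivation:
Step 1: thread B executes B1 (x = x * 2). Shared: x=6. PCs: A@0 B@1
Step 2: thread B executes B2 (x = x - 1). Shared: x=5. PCs: A@0 B@2
Step 3: thread B executes B3 (x = x). Shared: x=5. PCs: A@0 B@3
Step 4: thread B executes B4 (x = x * -1). Shared: x=-5. PCs: A@0 B@4
Step 5: thread A executes A1 (x = 9). Shared: x=9. PCs: A@1 B@4
Step 6: thread A executes A2 (x = x). Shared: x=9. PCs: A@2 B@4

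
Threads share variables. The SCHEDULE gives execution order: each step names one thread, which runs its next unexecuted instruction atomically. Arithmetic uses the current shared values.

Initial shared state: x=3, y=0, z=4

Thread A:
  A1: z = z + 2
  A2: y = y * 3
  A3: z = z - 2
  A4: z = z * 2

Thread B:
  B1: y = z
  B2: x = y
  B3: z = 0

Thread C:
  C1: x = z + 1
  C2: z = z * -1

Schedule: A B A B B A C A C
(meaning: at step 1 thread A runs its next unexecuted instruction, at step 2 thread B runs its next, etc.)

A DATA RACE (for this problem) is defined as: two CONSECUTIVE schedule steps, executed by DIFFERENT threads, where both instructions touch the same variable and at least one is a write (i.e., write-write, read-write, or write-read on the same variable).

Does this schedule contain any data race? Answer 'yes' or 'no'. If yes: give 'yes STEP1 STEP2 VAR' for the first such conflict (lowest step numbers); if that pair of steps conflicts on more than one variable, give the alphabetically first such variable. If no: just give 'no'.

Steps 1,2: A(z = z + 2) vs B(y = z). RACE on z (W-R).
Steps 2,3: B(y = z) vs A(y = y * 3). RACE on y (W-W).
Steps 3,4: A(y = y * 3) vs B(x = y). RACE on y (W-R).
Steps 4,5: same thread (B). No race.
Steps 5,6: B(z = 0) vs A(z = z - 2). RACE on z (W-W).
Steps 6,7: A(z = z - 2) vs C(x = z + 1). RACE on z (W-R).
Steps 7,8: C(x = z + 1) vs A(z = z * 2). RACE on z (R-W).
Steps 8,9: A(z = z * 2) vs C(z = z * -1). RACE on z (W-W).
First conflict at steps 1,2.

Answer: yes 1 2 z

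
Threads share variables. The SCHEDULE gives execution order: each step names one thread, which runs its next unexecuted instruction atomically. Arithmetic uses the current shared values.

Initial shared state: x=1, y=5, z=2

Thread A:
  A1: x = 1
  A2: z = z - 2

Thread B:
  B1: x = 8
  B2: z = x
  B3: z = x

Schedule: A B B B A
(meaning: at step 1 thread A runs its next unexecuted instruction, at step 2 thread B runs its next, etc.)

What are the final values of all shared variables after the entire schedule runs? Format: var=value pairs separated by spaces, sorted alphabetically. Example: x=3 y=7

Step 1: thread A executes A1 (x = 1). Shared: x=1 y=5 z=2. PCs: A@1 B@0
Step 2: thread B executes B1 (x = 8). Shared: x=8 y=5 z=2. PCs: A@1 B@1
Step 3: thread B executes B2 (z = x). Shared: x=8 y=5 z=8. PCs: A@1 B@2
Step 4: thread B executes B3 (z = x). Shared: x=8 y=5 z=8. PCs: A@1 B@3
Step 5: thread A executes A2 (z = z - 2). Shared: x=8 y=5 z=6. PCs: A@2 B@3

Answer: x=8 y=5 z=6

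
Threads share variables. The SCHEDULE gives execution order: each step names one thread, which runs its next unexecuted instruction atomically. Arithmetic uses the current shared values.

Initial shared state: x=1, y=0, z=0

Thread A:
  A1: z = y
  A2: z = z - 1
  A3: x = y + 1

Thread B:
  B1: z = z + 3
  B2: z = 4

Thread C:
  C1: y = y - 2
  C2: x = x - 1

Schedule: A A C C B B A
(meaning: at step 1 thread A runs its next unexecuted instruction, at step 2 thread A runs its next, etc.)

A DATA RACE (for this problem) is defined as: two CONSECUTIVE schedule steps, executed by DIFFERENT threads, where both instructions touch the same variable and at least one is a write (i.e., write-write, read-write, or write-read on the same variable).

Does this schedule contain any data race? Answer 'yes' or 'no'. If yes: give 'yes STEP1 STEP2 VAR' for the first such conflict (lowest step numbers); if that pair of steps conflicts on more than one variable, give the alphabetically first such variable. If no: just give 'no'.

Steps 1,2: same thread (A). No race.
Steps 2,3: A(r=z,w=z) vs C(r=y,w=y). No conflict.
Steps 3,4: same thread (C). No race.
Steps 4,5: C(r=x,w=x) vs B(r=z,w=z). No conflict.
Steps 5,6: same thread (B). No race.
Steps 6,7: B(r=-,w=z) vs A(r=y,w=x). No conflict.

Answer: no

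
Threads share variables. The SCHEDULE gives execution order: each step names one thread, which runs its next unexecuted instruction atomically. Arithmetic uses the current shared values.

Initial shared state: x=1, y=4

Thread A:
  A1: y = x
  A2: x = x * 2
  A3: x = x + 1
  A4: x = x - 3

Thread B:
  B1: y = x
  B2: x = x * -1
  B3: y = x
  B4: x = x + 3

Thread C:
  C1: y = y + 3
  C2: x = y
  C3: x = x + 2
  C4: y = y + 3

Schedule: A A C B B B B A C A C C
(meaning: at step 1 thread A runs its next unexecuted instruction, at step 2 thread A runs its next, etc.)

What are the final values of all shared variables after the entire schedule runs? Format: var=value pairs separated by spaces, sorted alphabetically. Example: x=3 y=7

Answer: x=-3 y=1

Derivation:
Step 1: thread A executes A1 (y = x). Shared: x=1 y=1. PCs: A@1 B@0 C@0
Step 2: thread A executes A2 (x = x * 2). Shared: x=2 y=1. PCs: A@2 B@0 C@0
Step 3: thread C executes C1 (y = y + 3). Shared: x=2 y=4. PCs: A@2 B@0 C@1
Step 4: thread B executes B1 (y = x). Shared: x=2 y=2. PCs: A@2 B@1 C@1
Step 5: thread B executes B2 (x = x * -1). Shared: x=-2 y=2. PCs: A@2 B@2 C@1
Step 6: thread B executes B3 (y = x). Shared: x=-2 y=-2. PCs: A@2 B@3 C@1
Step 7: thread B executes B4 (x = x + 3). Shared: x=1 y=-2. PCs: A@2 B@4 C@1
Step 8: thread A executes A3 (x = x + 1). Shared: x=2 y=-2. PCs: A@3 B@4 C@1
Step 9: thread C executes C2 (x = y). Shared: x=-2 y=-2. PCs: A@3 B@4 C@2
Step 10: thread A executes A4 (x = x - 3). Shared: x=-5 y=-2. PCs: A@4 B@4 C@2
Step 11: thread C executes C3 (x = x + 2). Shared: x=-3 y=-2. PCs: A@4 B@4 C@3
Step 12: thread C executes C4 (y = y + 3). Shared: x=-3 y=1. PCs: A@4 B@4 C@4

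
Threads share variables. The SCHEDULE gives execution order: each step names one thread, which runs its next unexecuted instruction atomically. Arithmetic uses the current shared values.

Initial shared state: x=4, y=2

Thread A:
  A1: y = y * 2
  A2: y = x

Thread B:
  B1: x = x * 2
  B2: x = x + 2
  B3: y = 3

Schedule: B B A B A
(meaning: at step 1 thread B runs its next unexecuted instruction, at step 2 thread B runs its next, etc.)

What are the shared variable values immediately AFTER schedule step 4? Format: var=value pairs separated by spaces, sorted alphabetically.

Step 1: thread B executes B1 (x = x * 2). Shared: x=8 y=2. PCs: A@0 B@1
Step 2: thread B executes B2 (x = x + 2). Shared: x=10 y=2. PCs: A@0 B@2
Step 3: thread A executes A1 (y = y * 2). Shared: x=10 y=4. PCs: A@1 B@2
Step 4: thread B executes B3 (y = 3). Shared: x=10 y=3. PCs: A@1 B@3

Answer: x=10 y=3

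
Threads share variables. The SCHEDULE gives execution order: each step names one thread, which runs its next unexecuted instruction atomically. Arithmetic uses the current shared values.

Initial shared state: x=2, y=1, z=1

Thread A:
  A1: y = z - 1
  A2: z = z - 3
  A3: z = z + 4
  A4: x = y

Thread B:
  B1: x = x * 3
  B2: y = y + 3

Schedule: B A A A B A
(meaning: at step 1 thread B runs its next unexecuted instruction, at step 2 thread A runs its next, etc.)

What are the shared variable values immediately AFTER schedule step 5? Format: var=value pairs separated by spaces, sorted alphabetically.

Step 1: thread B executes B1 (x = x * 3). Shared: x=6 y=1 z=1. PCs: A@0 B@1
Step 2: thread A executes A1 (y = z - 1). Shared: x=6 y=0 z=1. PCs: A@1 B@1
Step 3: thread A executes A2 (z = z - 3). Shared: x=6 y=0 z=-2. PCs: A@2 B@1
Step 4: thread A executes A3 (z = z + 4). Shared: x=6 y=0 z=2. PCs: A@3 B@1
Step 5: thread B executes B2 (y = y + 3). Shared: x=6 y=3 z=2. PCs: A@3 B@2

Answer: x=6 y=3 z=2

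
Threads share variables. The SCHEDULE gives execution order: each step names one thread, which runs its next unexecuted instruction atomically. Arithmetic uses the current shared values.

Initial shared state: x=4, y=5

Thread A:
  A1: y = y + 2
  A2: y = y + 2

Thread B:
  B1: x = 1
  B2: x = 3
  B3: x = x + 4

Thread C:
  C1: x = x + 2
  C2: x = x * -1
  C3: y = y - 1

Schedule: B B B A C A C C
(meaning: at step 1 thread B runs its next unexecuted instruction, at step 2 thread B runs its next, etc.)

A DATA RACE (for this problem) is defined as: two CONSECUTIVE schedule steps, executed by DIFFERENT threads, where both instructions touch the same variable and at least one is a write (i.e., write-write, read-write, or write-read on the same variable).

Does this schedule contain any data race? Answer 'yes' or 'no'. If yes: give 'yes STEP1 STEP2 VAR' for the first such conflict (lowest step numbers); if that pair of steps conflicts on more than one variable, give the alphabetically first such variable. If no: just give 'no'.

Steps 1,2: same thread (B). No race.
Steps 2,3: same thread (B). No race.
Steps 3,4: B(r=x,w=x) vs A(r=y,w=y). No conflict.
Steps 4,5: A(r=y,w=y) vs C(r=x,w=x). No conflict.
Steps 5,6: C(r=x,w=x) vs A(r=y,w=y). No conflict.
Steps 6,7: A(r=y,w=y) vs C(r=x,w=x). No conflict.
Steps 7,8: same thread (C). No race.

Answer: no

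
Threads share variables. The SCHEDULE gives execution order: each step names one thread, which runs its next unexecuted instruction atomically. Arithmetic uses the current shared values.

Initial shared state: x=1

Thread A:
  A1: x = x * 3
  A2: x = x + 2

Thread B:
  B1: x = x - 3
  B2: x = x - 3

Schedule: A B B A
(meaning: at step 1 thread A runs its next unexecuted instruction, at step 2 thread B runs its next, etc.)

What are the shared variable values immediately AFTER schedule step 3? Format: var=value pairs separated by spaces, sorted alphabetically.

Step 1: thread A executes A1 (x = x * 3). Shared: x=3. PCs: A@1 B@0
Step 2: thread B executes B1 (x = x - 3). Shared: x=0. PCs: A@1 B@1
Step 3: thread B executes B2 (x = x - 3). Shared: x=-3. PCs: A@1 B@2

Answer: x=-3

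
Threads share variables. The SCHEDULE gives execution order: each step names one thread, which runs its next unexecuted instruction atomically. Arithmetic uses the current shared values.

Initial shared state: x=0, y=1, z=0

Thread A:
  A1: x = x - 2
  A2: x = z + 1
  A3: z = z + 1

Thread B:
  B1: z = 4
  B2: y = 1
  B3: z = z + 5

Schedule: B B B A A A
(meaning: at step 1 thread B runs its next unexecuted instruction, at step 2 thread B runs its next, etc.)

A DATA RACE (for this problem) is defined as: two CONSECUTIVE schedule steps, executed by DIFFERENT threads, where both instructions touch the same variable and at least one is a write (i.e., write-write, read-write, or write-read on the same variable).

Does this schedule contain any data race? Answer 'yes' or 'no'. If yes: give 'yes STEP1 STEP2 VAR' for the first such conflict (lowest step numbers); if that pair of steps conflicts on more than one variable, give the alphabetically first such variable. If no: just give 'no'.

Answer: no

Derivation:
Steps 1,2: same thread (B). No race.
Steps 2,3: same thread (B). No race.
Steps 3,4: B(r=z,w=z) vs A(r=x,w=x). No conflict.
Steps 4,5: same thread (A). No race.
Steps 5,6: same thread (A). No race.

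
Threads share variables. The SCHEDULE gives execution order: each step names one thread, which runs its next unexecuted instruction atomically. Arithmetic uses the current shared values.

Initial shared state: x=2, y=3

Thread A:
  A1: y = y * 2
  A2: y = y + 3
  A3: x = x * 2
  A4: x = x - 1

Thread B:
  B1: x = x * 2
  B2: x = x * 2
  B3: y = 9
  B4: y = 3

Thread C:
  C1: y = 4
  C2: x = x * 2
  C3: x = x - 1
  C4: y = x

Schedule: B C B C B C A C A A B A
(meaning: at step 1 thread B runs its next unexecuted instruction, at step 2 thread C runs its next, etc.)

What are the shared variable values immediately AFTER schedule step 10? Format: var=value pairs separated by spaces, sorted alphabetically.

Answer: x=30 y=18

Derivation:
Step 1: thread B executes B1 (x = x * 2). Shared: x=4 y=3. PCs: A@0 B@1 C@0
Step 2: thread C executes C1 (y = 4). Shared: x=4 y=4. PCs: A@0 B@1 C@1
Step 3: thread B executes B2 (x = x * 2). Shared: x=8 y=4. PCs: A@0 B@2 C@1
Step 4: thread C executes C2 (x = x * 2). Shared: x=16 y=4. PCs: A@0 B@2 C@2
Step 5: thread B executes B3 (y = 9). Shared: x=16 y=9. PCs: A@0 B@3 C@2
Step 6: thread C executes C3 (x = x - 1). Shared: x=15 y=9. PCs: A@0 B@3 C@3
Step 7: thread A executes A1 (y = y * 2). Shared: x=15 y=18. PCs: A@1 B@3 C@3
Step 8: thread C executes C4 (y = x). Shared: x=15 y=15. PCs: A@1 B@3 C@4
Step 9: thread A executes A2 (y = y + 3). Shared: x=15 y=18. PCs: A@2 B@3 C@4
Step 10: thread A executes A3 (x = x * 2). Shared: x=30 y=18. PCs: A@3 B@3 C@4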